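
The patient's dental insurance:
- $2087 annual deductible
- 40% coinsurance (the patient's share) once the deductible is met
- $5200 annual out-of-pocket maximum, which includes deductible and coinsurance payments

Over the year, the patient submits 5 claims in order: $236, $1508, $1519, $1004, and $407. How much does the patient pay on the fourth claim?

$401.60

Bill 1, $236: fully absorbed by the deductible. Cost to patient: $236. OOP to date $236.
Bill 2, $1508: all of it applies to the deductible. Cost to patient: $1508. OOP to date $1744.
Bill 3, $1519: $343 finishes the deductible; $1176 goes to coinsurance; patient's 40% is $470.40. Cost to patient: $813.40. OOP to date $2557.40.
Bill 4, $1004: deductible met; 40% of $1004 = $401.60. Patient pays $401.60; OOP now $2959.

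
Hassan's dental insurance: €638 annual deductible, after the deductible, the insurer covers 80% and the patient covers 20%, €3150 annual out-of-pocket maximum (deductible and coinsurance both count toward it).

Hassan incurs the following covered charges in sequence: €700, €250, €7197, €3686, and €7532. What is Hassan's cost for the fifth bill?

Claim 1 (€700): €638 finishes the deductible; €62 goes to coinsurance; patient's 20% is €12.40. Patient owes €650.40 (running OOP €650.40).
Claim 2 (€250): 20% coinsurance on €250 = €50. Cost to patient: €50. OOP to date €700.40.
Claim 3 (€7197): deductible met; 20% of €7197 = €1439.40. Patient pays €1439.40; OOP now €2139.80.
Claim 4 (€3686): deductible met; 20% of €3686 = €737.20. Cost to patient: €737.20. OOP to date €2877.
Claim 5 (€7532): 20% coinsurance on €7532 = €1506.40. Adding that to €2877 gives €4383.40, past the €3150 cap; patient pays only €3150 − €2877 = €273.

€273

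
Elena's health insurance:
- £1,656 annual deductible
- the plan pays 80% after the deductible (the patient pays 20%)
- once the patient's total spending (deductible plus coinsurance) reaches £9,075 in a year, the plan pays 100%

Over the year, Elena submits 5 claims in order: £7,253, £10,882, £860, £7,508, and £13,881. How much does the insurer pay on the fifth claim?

£11,431.40

Claim 1 — £7,253: £1,656 finishes the deductible; £5,597 goes to coinsurance; coinsurance £5,597 × 20% = £1,119.40. Patient pays £2,775.40; OOP now £2,775.40. Insurer: £7,253 − £2,775.40 = £4,477.60.
Claim 2 — £10,882: 20% coinsurance on £10,882 = £2,176.40. Patient owes £2,176.40 (running OOP £4,951.80). Plan pays £10,882 − £2,176.40 = £8,705.60.
Claim 3 — £860: 20% coinsurance on £860 = £172. Patient pays £172; OOP now £5,123.80. Insurer: £860 − £172 = £688.
Claim 4 — £7,508: 20% coinsurance on £7,508 = £1,501.60. Patient owes £1,501.60 (running OOP £6,625.40). Insurer: £7,508 − £1,501.60 = £6,006.40.
Claim 5 — £13,881: deductible met; 20% of £13,881 = £2,776.20. Adding that to £6,625.40 gives £9,401.60, past the £9,075 cap; patient pays only £9,075 − £6,625.40 = £2,449.60. Plan pays £13,881 − £2,449.60 = £11,431.40.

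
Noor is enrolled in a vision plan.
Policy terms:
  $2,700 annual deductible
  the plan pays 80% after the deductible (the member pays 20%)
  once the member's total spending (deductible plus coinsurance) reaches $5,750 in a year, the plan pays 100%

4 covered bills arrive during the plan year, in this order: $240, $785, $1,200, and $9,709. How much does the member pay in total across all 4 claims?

Claim 1 — $240: fully absorbed by the deductible. Cost to member: $240. OOP to date $240.
Claim 2 — $785: fully absorbed by the deductible. Member owes $785 (running OOP $1,025).
Claim 3 — $1,200: fully absorbed by the deductible. Member pays $1,200; OOP now $2,225.
Claim 4 — $9,709: $475 finishes the deductible; $9,234 goes to coinsurance; coinsurance $9,234 × 20% = $1,846.80. Member owes $2,321.80 (running OOP $4,546.80).
Summing the member's payments: $240 + $785 + $1,200 + $2,321.80 = $4,546.80.

$4,546.80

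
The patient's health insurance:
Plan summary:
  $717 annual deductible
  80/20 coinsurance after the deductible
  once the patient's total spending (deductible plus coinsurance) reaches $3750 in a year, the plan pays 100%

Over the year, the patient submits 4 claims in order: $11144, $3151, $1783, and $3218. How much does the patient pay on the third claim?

$317.40

Bill 1, $11144: deductible takes $717, $10427 remains; patient's 20% is $2085.40. Patient pays $2802.40; OOP now $2802.40.
Bill 2, $3151: deductible met; 20% of $3151 = $630.20. Cost to patient: $630.20. OOP to date $3432.60.
Bill 3, $1783: deductible met; 20% of $1783 = $356.60. That would push OOP to $3789.20, over the $3750 cap, so patient pays $3750 − $3432.60 = $317.40.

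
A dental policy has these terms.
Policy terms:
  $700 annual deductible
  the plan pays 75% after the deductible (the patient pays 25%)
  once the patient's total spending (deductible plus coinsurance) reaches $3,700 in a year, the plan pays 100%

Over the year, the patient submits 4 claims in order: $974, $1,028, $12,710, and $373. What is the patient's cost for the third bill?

$2,674.50

#1 ($974): $700 to deductible, leaving $274; 25% of $274 = $68.50. Patient pays $768.50; OOP now $768.50.
#2 ($1,028): 25% coinsurance on $1,028 = $257. Patient pays $257; OOP now $1,025.50.
#3 ($12,710): deductible already satisfied, so patient's share is 25% × $12,710 = $3,177.50. OOP would hit $4,203 > $3,700, so the cap limits the patient to $3,700 − $1,025.50 = $2,674.50.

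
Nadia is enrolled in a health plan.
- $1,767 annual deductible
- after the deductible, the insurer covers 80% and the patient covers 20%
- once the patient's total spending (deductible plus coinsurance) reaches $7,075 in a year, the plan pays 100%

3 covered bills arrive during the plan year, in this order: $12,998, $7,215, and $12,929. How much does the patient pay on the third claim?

#1 ($12,998): deductible takes $1,767, $11,231 remains; coinsurance $11,231 × 20% = $2,246.20. Patient owes $4,013.20 (running OOP $4,013.20).
#2 ($7,215): deductible already satisfied, so patient's share is 20% × $7,215 = $1,443. Cost to patient: $1,443. OOP to date $5,456.20.
#3 ($12,929): deductible already satisfied, so patient's share is 20% × $12,929 = $2,585.80. That would push OOP to $8,042, over the $7,075 cap, so patient pays $7,075 − $5,456.20 = $1,618.80.

$1,618.80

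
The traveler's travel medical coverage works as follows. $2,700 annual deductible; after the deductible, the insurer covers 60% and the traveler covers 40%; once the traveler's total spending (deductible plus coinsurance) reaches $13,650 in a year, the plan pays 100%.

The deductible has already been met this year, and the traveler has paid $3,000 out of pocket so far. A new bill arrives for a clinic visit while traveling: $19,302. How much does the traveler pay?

$7,720.80

The deductible is already satisfied, so the full bill goes to coinsurance.
Traveler's 40% share of $19,302 is $7,720.80.
Total out-of-pocket so far would be $3,000 + $7,720.80 = $10,720.80, below the $13,650 cap — no reduction.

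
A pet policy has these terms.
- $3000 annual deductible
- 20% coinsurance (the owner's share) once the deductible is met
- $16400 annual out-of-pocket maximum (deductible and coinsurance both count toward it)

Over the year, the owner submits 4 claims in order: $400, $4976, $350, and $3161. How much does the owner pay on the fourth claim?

Claim 1 — $400: entire amount goes to the deductible. Cost to owner: $400. OOP to date $400.
Claim 2 — $4976: deductible takes $2600, $2376 remains; owner's 20% is $475.20. Cost to owner: $3075.20. OOP to date $3475.20.
Claim 3 — $350: deductible met; 20% of $350 = $70. Owner owes $70 (running OOP $3545.20).
Claim 4 — $3161: deductible already satisfied, so owner's share is 20% × $3161 = $632.20. Owner pays $632.20; OOP now $4177.40.

$632.20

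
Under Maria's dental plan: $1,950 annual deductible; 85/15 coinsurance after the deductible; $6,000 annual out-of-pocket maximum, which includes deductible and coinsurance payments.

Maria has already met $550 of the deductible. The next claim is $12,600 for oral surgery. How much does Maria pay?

$3,080

Remaining deductible: $1,950 − $550 = $1,400.
That leaves $12,600 − $1,400 = $11,200 for coinsurance.
15% of $11,200 = $1,680 falls to the patient.
So the patient owes $1,400 + $1,680 = $3,080 before any cap.
Total out-of-pocket so far would be $550 + $3,080 = $3,630, below the $6,000 cap — no reduction.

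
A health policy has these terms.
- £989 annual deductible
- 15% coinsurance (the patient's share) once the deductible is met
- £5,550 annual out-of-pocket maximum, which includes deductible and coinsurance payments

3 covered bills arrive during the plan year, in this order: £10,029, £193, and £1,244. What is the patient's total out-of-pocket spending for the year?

#1 (£10,029): £989 to deductible, leaving £9,040; patient's 15% is £1,356. Patient pays £2,345; OOP now £2,345.
#2 (£193): deductible already satisfied, so patient's share is 15% × £193 = £28.95. Cost to patient: £28.95. OOP to date £2,373.95.
#3 (£1,244): deductible already satisfied, so patient's share is 15% × £1,244 = £186.60. Patient owes £186.60 (running OOP £2,560.55).
Total paid by the patient: £2,345 + £28.95 + £186.60 = £2,560.55.

£2,560.55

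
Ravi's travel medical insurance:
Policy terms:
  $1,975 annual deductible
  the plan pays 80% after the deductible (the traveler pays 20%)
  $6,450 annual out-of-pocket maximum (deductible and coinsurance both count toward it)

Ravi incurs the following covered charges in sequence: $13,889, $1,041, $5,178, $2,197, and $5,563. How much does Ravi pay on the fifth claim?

$409

Claim 1 — $13,889: deductible takes $1,975, $11,914 remains; coinsurance $11,914 × 20% = $2,382.80. Cost to traveler: $4,357.80. OOP to date $4,357.80.
Claim 2 — $1,041: 20% coinsurance on $1,041 = $208.20. Traveler owes $208.20 (running OOP $4,566).
Claim 3 — $5,178: deductible met; 20% of $5,178 = $1,035.60. Traveler owes $1,035.60 (running OOP $5,601.60).
Claim 4 — $2,197: deductible met; 20% of $2,197 = $439.40. Cost to traveler: $439.40. OOP to date $6,041.
Claim 5 — $5,563: 20% coinsurance on $5,563 = $1,112.60. That would push OOP to $7,153.60, over the $6,450 cap, so traveler pays $6,450 − $6,041 = $409.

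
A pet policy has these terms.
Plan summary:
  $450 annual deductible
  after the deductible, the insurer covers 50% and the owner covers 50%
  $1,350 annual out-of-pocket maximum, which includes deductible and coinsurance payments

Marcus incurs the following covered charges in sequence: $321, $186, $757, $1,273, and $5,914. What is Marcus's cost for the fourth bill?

Bill 1, $321: all of it applies to the deductible. Owner owes $321 (running OOP $321).
Bill 2, $186: $129 finishes the deductible; $57 goes to coinsurance; owner's 50% is $28.50. Owner pays $157.50; OOP now $478.50.
Bill 3, $757: deductible already satisfied, so owner's share is 50% × $757 = $378.50. Owner owes $378.50 (running OOP $857).
Bill 4, $1,273: deductible met; 50% of $1,273 = $636.50. That would push OOP to $1,493.50, over the $1,350 cap, so owner pays $1,350 − $857 = $493.

$493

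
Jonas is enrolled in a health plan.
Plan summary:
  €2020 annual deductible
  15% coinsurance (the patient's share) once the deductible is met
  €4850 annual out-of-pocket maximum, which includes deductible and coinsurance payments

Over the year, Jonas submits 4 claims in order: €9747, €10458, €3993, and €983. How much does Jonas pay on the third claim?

€102.25

#1 (€9747): €2020 finishes the deductible; €7727 goes to coinsurance; 15% of €7727 = €1159.05. Patient owes €3179.05 (running OOP €3179.05).
#2 (€10458): deductible already satisfied, so patient's share is 15% × €10458 = €1568.70. Patient pays €1568.70; OOP now €4747.75.
#3 (€3993): deductible met; 15% of €3993 = €598.95. OOP would hit €5346.70 > €4850, so the cap limits the patient to €4850 − €4747.75 = €102.25.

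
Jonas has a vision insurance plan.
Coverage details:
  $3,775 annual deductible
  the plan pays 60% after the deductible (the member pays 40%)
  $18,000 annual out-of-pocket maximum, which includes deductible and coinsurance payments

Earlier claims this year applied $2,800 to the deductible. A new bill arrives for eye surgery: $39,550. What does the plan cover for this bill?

Remaining deductible: $3,775 − $2,800 = $975.
That leaves $39,550 − $975 = $38,575 for coinsurance.
Member's 40% share of $38,575 is $15,430.
That puts the member's cost at $975 + $15,430 = $16,405 before any cap.
Adding $16,405 to the $2,800 already spent would give $19,205, which exceeds the $18,000 cap; the member pays just $18,000 − $2,800 = $15,200.
The insurer covers the remainder: $39,550 − $15,200 = $24,350.

$24,350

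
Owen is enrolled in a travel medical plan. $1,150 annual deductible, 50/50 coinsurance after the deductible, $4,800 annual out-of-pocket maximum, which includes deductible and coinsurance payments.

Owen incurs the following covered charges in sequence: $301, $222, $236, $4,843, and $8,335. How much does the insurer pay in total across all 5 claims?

$9,137

Claim 1 ($301): all of it applies to the deductible. Traveler owes $301 (running OOP $301). Plan pays $301 − $301 = $0.
Claim 2 ($222): entire amount goes to the deductible. Traveler owes $222 (running OOP $523). Plan pays $222 − $222 = $0.
Claim 3 ($236): entire amount goes to the deductible. Cost to traveler: $236. OOP to date $759. Plan pays $236 − $236 = $0.
Claim 4 ($4,843): $391 to deductible, leaving $4,452; coinsurance $4,452 × 50% = $2,226. Traveler owes $2,617 (running OOP $3,376). Plan pays $4,843 − $2,617 = $2,226.
Claim 5 ($8,335): 50% coinsurance on $8,335 = $4,167.50. Adding that to $3,376 gives $7,543.50, past the $4,800 cap; traveler pays only $4,800 − $3,376 = $1,424. Plan pays $8,335 − $1,424 = $6,911.
Insurer total = bills − traveler's total = $13,937 − $4,800 = $9,137.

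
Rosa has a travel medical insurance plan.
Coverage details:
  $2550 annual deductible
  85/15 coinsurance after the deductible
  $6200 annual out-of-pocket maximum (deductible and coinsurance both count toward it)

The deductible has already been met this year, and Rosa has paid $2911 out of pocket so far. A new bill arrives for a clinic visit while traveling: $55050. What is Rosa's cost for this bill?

$3289

With the deductible met, the entire $55050 is subject to coinsurance.
15% of $55050 = $8257.50 falls to the traveler.
That would bring total out-of-pocket to $11168.50, past the $6200 cap. The traveler is capped at $6200 − $2911 = $3289 on this claim.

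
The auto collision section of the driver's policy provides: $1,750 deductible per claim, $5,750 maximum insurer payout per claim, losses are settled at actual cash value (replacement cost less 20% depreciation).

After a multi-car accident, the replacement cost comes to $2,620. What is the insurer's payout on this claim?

$346

At 20% depreciation, ACV = $2,620 − $524 = $2,096.
Less the $1,750 deductible: $2,096 − $1,750 = $346.
That's under the $5,750 cap, so the insurer reimburses the full $346.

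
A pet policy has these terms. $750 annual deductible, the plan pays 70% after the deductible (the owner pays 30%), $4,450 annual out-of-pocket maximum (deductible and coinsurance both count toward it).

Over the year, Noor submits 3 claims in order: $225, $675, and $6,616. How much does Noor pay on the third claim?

#1 ($225): fully absorbed by the deductible. Owner owes $225 (running OOP $225).
#2 ($675): deductible takes $525, $150 remains; coinsurance $150 × 30% = $45. Cost to owner: $570. OOP to date $795.
#3 ($6,616): 30% coinsurance on $6,616 = $1,984.80. Owner pays $1,984.80; OOP now $2,779.80.

$1,984.80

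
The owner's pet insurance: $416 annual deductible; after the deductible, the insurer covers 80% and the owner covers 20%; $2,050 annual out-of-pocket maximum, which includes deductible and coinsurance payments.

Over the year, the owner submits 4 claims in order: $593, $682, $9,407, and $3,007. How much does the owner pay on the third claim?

$1,462.20

Claim 1 ($593): $416 finishes the deductible; $177 goes to coinsurance; owner's 20% is $35.40. Owner owes $451.40 (running OOP $451.40).
Claim 2 ($682): 20% coinsurance on $682 = $136.40. Owner owes $136.40 (running OOP $587.80).
Claim 3 ($9,407): deductible already satisfied, so owner's share is 20% × $9,407 = $1,881.40. OOP would hit $2,469.20 > $2,050, so the cap limits the owner to $2,050 − $587.80 = $1,462.20.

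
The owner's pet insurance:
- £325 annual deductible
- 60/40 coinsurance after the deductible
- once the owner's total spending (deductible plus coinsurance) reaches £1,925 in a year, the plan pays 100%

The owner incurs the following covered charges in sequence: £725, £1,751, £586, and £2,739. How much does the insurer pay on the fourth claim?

#1 (£725): £325 to deductible, leaving £400; coinsurance £400 × 40% = £160. Owner owes £485 (running OOP £485). Insurer: £725 − £485 = £240.
#2 (£1,751): deductible already satisfied, so owner's share is 40% × £1,751 = £700.40. Owner pays £700.40; OOP now £1,185.40. Insurer: £1,751 − £700.40 = £1,050.60.
#3 (£586): 40% coinsurance on £586 = £234.40. Owner pays £234.40; OOP now £1,419.80. Plan pays £586 − £234.40 = £351.60.
#4 (£2,739): deductible met; 40% of £2,739 = £1,095.60. That would push OOP to £2,515.40, over the £1,925 cap, so owner pays £1,925 − £1,419.80 = £505.20. Insurer: £2,739 − £505.20 = £2,233.80.

£2,233.80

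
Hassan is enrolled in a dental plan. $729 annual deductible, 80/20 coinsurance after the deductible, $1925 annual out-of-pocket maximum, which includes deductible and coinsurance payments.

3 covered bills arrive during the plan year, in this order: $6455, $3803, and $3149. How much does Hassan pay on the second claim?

$50.80

Claim 1 — $6455: $729 finishes the deductible; $5726 goes to coinsurance; 20% of $5726 = $1145.20. Patient pays $1874.20; OOP now $1874.20.
Claim 2 — $3803: 20% coinsurance on $3803 = $760.60. Adding that to $1874.20 gives $2634.80, past the $1925 cap; patient pays only $1925 − $1874.20 = $50.80.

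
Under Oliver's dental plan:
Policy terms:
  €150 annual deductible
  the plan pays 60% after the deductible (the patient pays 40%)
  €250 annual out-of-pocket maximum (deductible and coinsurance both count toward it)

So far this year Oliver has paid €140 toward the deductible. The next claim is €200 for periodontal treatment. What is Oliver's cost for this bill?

Remaining deductible: €150 − €140 = €10.
The remaining €190 (= €200 − €10) moves to coinsurance.
Coinsurance: €190 × 40% = €76.
So the patient owes €10 + €76 = €86 before any cap.
Total out-of-pocket so far would be €140 + €86 = €226, below the €250 cap — no reduction.

€86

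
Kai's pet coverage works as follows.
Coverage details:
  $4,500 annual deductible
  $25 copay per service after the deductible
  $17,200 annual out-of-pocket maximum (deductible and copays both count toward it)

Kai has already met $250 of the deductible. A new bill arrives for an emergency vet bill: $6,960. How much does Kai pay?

Remaining deductible: $4,500 − $250 = $4,250.
After the $4,250 deductible portion, $6,960 − $4,250 = $2,710 is subject to the copay.
Copay on this service: $25.
So the owner owes $4,250 + $25 = $4,275 before any cap.
Cumulative spending $250 + $4,275 = $4,525 stays under the $17,200 maximum.

$4,275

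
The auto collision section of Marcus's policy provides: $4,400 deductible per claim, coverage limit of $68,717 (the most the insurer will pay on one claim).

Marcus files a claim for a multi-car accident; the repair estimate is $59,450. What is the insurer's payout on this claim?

After the deductible, $59,450 − $4,400 = $55,050 remains.
$55,050 ≤ $68,717, so the limit doesn't bind; insurer pays $55,050.

$55,050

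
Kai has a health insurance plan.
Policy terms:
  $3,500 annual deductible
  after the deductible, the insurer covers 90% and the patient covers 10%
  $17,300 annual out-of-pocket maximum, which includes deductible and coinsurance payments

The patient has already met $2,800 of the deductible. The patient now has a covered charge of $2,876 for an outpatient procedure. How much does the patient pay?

Remaining deductible: $3,500 − $2,800 = $700.
That leaves $2,876 − $700 = $2,176 for coinsurance.
Coinsurance: $2,176 × 10% = $217.60.
So the patient owes $700 + $217.60 = $917.60 before any cap.
Year-to-date out-of-pocket becomes $2,800 + $917.60 = $3,717.60, still under the $17,300 maximum, so no cap applies.

$917.60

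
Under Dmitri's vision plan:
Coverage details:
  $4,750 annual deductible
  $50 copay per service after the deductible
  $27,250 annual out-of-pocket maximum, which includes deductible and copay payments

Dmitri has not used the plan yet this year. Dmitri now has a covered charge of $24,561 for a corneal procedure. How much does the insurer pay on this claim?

$19,761

Deductible not yet touched, so the first $4,750 of the bill goes to the deductible.
The remaining $19,811 (= $24,561 − $4,750) moves to the copay.
Copay on this service: $50.
Member responsibility before any cap: $4,750 + $50 = $4,800.
Cumulative spending $0 + $4,800 = $4,800 stays under the $27,250 maximum.
Insurer pays the balance: $24,561 − $4,800 = $19,761.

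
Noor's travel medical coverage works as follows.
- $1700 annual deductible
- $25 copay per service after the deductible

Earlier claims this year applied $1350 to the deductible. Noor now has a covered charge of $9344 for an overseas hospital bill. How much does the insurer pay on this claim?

$8969

$1350 of the $1700 deductible is already met, leaving $350.
That leaves $9344 − $350 = $8994 for the copay.
Copay on this service: $25.
That puts the traveler's cost at $350 + $25 = $375.
Insurer pays the balance: $9344 − $375 = $8969.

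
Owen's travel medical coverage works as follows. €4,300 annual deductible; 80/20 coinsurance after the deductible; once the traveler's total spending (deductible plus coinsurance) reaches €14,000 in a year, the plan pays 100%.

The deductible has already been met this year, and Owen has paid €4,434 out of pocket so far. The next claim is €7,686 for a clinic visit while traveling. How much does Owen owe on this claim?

€1,537.20

The deductible is already satisfied, so the full bill goes to coinsurance.
20% of €7,686 = €1,537.20 falls to the traveler.
Year-to-date out-of-pocket becomes €4,434 + €1,537.20 = €5,971.20, still under the €14,000 maximum, so no cap applies.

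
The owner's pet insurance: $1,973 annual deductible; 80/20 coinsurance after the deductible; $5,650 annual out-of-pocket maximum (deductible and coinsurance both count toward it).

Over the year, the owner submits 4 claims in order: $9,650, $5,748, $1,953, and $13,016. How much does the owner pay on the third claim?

$390.60

Claim 1 ($9,650): $1,973 finishes the deductible; $7,677 goes to coinsurance; owner's 20% is $1,535.40. Cost to owner: $3,508.40. OOP to date $3,508.40.
Claim 2 ($5,748): deductible met; 20% of $5,748 = $1,149.60. Owner owes $1,149.60 (running OOP $4,658).
Claim 3 ($1,953): deductible already satisfied, so owner's share is 20% × $1,953 = $390.60. Owner owes $390.60 (running OOP $5,048.60).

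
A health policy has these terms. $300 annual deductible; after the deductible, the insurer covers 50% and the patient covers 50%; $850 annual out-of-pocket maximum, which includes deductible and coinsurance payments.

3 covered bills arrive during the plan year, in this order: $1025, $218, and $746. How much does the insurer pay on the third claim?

Claim 1 — $1025: $300 finishes the deductible; $725 goes to coinsurance; 50% of $725 = $362.50. Cost to patient: $662.50. OOP to date $662.50. Insurer: $1025 − $662.50 = $362.50.
Claim 2 — $218: 50% coinsurance on $218 = $109. Cost to patient: $109. OOP to date $771.50. Insurer: $218 − $109 = $109.
Claim 3 — $746: 50% coinsurance on $746 = $373. Adding that to $771.50 gives $1144.50, past the $850 cap; patient pays only $850 − $771.50 = $78.50. Plan pays $746 − $78.50 = $667.50.

$667.50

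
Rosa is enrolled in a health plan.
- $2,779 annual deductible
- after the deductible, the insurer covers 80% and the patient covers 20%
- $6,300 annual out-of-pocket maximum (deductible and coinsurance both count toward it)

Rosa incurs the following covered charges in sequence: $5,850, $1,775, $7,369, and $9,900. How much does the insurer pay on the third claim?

$5,895.20

Bill 1, $5,850: deductible takes $2,779, $3,071 remains; coinsurance $3,071 × 20% = $614.20. Cost to patient: $3,393.20. OOP to date $3,393.20. Insurer: $5,850 − $3,393.20 = $2,456.80.
Bill 2, $1,775: deductible already satisfied, so patient's share is 20% × $1,775 = $355. Cost to patient: $355. OOP to date $3,748.20. Plan pays $1,775 − $355 = $1,420.
Bill 3, $7,369: deductible met; 20% of $7,369 = $1,473.80. Cost to patient: $1,473.80. OOP to date $5,222. Plan pays $7,369 − $1,473.80 = $5,895.20.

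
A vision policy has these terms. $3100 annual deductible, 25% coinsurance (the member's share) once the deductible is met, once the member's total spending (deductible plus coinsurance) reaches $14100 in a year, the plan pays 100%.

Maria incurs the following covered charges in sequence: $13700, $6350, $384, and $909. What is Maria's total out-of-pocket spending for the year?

$7660.75

Claim 1 ($13700): deductible takes $3100, $10600 remains; coinsurance $10600 × 25% = $2650. Member pays $5750; OOP now $5750.
Claim 2 ($6350): deductible already satisfied, so member's share is 25% × $6350 = $1587.50. Member owes $1587.50 (running OOP $7337.50).
Claim 3 ($384): 25% coinsurance on $384 = $96. Member pays $96; OOP now $7433.50.
Claim 4 ($909): 25% coinsurance on $909 = $227.25. Cost to member: $227.25. OOP to date $7660.75.
Summing the member's payments: $5750 + $1587.50 + $96 + $227.25 = $7660.75.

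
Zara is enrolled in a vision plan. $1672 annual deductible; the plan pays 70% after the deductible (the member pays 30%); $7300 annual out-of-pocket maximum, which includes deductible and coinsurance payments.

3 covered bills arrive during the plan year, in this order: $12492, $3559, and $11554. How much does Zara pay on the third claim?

$1314.30

Bill 1, $12492: deductible takes $1672, $10820 remains; member's 30% is $3246. Member pays $4918; OOP now $4918.
Bill 2, $3559: deductible already satisfied, so member's share is 30% × $3559 = $1067.70. Member pays $1067.70; OOP now $5985.70.
Bill 3, $11554: 30% coinsurance on $11554 = $3466.20. That would push OOP to $9451.90, over the $7300 cap, so member pays $7300 − $5985.70 = $1314.30.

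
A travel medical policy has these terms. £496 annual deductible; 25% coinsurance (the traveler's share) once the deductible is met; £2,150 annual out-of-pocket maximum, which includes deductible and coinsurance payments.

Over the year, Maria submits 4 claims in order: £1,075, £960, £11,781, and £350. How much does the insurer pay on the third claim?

£10,511.75

Bill 1, £1,075: deductible takes £496, £579 remains; 25% of £579 = £144.75. Traveler owes £640.75 (running OOP £640.75). Insurer: £1,075 − £640.75 = £434.25.
Bill 2, £960: deductible met; 25% of £960 = £240. Traveler owes £240 (running OOP £880.75). Plan pays £960 − £240 = £720.
Bill 3, £11,781: deductible already satisfied, so traveler's share is 25% × £11,781 = £2,945.25. Adding that to £880.75 gives £3,826, past the £2,150 cap; traveler pays only £2,150 − £880.75 = £1,269.25. Insurer: £11,781 − £1,269.25 = £10,511.75.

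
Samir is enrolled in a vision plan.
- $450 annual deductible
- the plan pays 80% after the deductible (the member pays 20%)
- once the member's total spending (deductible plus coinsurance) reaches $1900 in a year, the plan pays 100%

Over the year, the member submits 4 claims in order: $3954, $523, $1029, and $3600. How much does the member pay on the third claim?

Claim 1 — $3954: $450 finishes the deductible; $3504 goes to coinsurance; coinsurance $3504 × 20% = $700.80. Member pays $1150.80; OOP now $1150.80.
Claim 2 — $523: 20% coinsurance on $523 = $104.60. Member pays $104.60; OOP now $1255.40.
Claim 3 — $1029: deductible met; 20% of $1029 = $205.80. Member owes $205.80 (running OOP $1461.20).

$205.80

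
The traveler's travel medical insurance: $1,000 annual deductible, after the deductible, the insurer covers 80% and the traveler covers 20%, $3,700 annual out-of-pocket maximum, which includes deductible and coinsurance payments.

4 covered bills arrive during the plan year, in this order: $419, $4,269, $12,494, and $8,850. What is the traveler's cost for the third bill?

$1,962.40

#1 ($419): all of it applies to the deductible. Cost to traveler: $419. OOP to date $419.
#2 ($4,269): $581 finishes the deductible; $3,688 goes to coinsurance; coinsurance $3,688 × 20% = $737.60. Traveler pays $1,318.60; OOP now $1,737.60.
#3 ($12,494): deductible met; 20% of $12,494 = $2,498.80. That would push OOP to $4,236.40, over the $3,700 cap, so traveler pays $3,700 − $1,737.60 = $1,962.40.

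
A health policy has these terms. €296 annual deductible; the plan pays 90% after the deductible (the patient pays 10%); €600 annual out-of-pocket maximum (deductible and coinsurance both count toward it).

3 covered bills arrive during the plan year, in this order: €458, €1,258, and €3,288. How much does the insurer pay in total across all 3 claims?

€4,404

Bill 1, €458: €296 to deductible, leaving €162; 10% of €162 = €16.20. Cost to patient: €312.20. OOP to date €312.20. Plan pays €458 − €312.20 = €145.80.
Bill 2, €1,258: 10% coinsurance on €1,258 = €125.80. Patient pays €125.80; OOP now €438. Plan pays €1,258 − €125.80 = €1,132.20.
Bill 3, €3,288: deductible already satisfied, so patient's share is 10% × €3,288 = €328.80. Adding that to €438 gives €766.80, past the €600 cap; patient pays only €600 − €438 = €162. Insurer: €3,288 − €162 = €3,126.
Insurer total = bills − patient's total = €5,004 − €600 = €4,404.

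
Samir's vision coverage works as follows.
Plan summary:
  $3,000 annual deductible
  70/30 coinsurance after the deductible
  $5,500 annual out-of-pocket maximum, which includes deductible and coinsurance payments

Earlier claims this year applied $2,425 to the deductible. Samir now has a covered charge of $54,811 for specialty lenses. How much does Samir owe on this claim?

$3,075

Deductible still to meet: $3,000 − $2,425 = $575.
The remaining $54,236 (= $54,811 − $575) moves to coinsurance.
30% of $54,236 = $16,270.80 falls to the member.
Member responsibility before any cap: $575 + $16,270.80 = $16,845.80.
That would bring total out-of-pocket to $19,270.80, past the $5,500 cap. The member is capped at $5,500 − $2,425 = $3,075 on this claim.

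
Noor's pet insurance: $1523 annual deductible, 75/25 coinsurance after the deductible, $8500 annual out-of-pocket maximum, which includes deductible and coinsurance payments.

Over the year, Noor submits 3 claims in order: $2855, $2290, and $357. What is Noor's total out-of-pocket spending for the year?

Claim 1 ($2855): $1523 to deductible, leaving $1332; coinsurance $1332 × 25% = $333. Cost to owner: $1856. OOP to date $1856.
Claim 2 ($2290): 25% coinsurance on $2290 = $572.50. Cost to owner: $572.50. OOP to date $2428.50.
Claim 3 ($357): deductible already satisfied, so owner's share is 25% × $357 = $89.25. Cost to owner: $89.25. OOP to date $2517.75.
Summing the owner's payments: $1856 + $572.50 + $89.25 = $2517.75.

$2517.75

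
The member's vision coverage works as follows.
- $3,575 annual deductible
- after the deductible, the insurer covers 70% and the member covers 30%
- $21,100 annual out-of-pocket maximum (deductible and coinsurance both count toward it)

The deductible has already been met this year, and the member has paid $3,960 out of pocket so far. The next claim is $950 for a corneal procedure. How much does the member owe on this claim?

$285

The deductible is already satisfied, so the full bill goes to coinsurance.
30% of $950 = $285 falls to the member.
Year-to-date out-of-pocket becomes $3,960 + $285 = $4,245, still under the $21,100 maximum, so no cap applies.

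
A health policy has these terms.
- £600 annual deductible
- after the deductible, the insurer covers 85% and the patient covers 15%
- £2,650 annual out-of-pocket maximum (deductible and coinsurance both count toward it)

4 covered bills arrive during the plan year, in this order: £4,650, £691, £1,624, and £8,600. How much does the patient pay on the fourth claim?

Claim 1 (£4,650): £600 to deductible, leaving £4,050; 15% of £4,050 = £607.50. Patient pays £1,207.50; OOP now £1,207.50.
Claim 2 (£691): deductible met; 15% of £691 = £103.65. Patient pays £103.65; OOP now £1,311.15.
Claim 3 (£1,624): deductible met; 15% of £1,624 = £243.60. Patient owes £243.60 (running OOP £1,554.75).
Claim 4 (£8,600): 15% coinsurance on £8,600 = £1,290. Adding that to £1,554.75 gives £2,844.75, past the £2,650 cap; patient pays only £2,650 − £1,554.75 = £1,095.25.

£1,095.25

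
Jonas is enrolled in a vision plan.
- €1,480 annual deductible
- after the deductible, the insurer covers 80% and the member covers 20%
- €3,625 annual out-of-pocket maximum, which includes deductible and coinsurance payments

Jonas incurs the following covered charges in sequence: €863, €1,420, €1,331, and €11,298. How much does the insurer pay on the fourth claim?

Bill 1, €863: fully absorbed by the deductible. Member pays €863; OOP now €863. Plan pays €863 − €863 = €0.
Bill 2, €1,420: €617 finishes the deductible; €803 goes to coinsurance; coinsurance €803 × 20% = €160.60. Member owes €777.60 (running OOP €1,640.60). Insurer: €1,420 − €777.60 = €642.40.
Bill 3, €1,331: deductible already satisfied, so member's share is 20% × €1,331 = €266.20. Cost to member: €266.20. OOP to date €1,906.80. Insurer: €1,331 − €266.20 = €1,064.80.
Bill 4, €11,298: deductible met; 20% of €11,298 = €2,259.60. That would push OOP to €4,166.40, over the €3,625 cap, so member pays €3,625 − €1,906.80 = €1,718.20. Plan pays €11,298 − €1,718.20 = €9,579.80.

€9,579.80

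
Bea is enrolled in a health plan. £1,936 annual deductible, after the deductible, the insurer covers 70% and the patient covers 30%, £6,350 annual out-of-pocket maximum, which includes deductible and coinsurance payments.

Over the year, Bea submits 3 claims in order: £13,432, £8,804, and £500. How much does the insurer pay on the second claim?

Bill 1, £13,432: £1,936 finishes the deductible; £11,496 goes to coinsurance; patient's 30% is £3,448.80. Cost to patient: £5,384.80. OOP to date £5,384.80. Insurer: £13,432 − £5,384.80 = £8,047.20.
Bill 2, £8,804: deductible already satisfied, so patient's share is 30% × £8,804 = £2,641.20. That would push OOP to £8,026, over the £6,350 cap, so patient pays £6,350 − £5,384.80 = £965.20. Insurer: £8,804 − £965.20 = £7,838.80.

£7,838.80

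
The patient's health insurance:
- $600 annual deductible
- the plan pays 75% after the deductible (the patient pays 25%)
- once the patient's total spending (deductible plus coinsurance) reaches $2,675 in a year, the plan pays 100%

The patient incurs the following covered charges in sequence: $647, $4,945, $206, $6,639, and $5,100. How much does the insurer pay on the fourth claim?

$5,863.50

#1 ($647): $600 finishes the deductible; $47 goes to coinsurance; 25% of $47 = $11.75. Patient pays $611.75; OOP now $611.75. Plan pays $647 − $611.75 = $35.25.
#2 ($4,945): deductible met; 25% of $4,945 = $1,236.25. Cost to patient: $1,236.25. OOP to date $1,848. Plan pays $4,945 − $1,236.25 = $3,708.75.
#3 ($206): 25% coinsurance on $206 = $51.50. Patient owes $51.50 (running OOP $1,899.50). Plan pays $206 − $51.50 = $154.50.
#4 ($6,639): deductible met; 25% of $6,639 = $1,659.75. OOP would hit $3,559.25 > $2,675, so the cap limits the patient to $2,675 − $1,899.50 = $775.50. Plan pays $6,639 − $775.50 = $5,863.50.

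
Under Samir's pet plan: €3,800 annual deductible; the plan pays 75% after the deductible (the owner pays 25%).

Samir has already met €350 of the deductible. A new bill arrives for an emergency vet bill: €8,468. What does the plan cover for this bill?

Remaining deductible: €3,800 − €350 = €3,450.
That leaves €8,468 − €3,450 = €5,018 for coinsurance.
Coinsurance: €5,018 × 25% = €1,254.50.
So the owner owes €3,450 + €1,254.50 = €4,704.50.
The plan picks up €8,468 − €4,704.50 = €3,763.50.

€3,763.50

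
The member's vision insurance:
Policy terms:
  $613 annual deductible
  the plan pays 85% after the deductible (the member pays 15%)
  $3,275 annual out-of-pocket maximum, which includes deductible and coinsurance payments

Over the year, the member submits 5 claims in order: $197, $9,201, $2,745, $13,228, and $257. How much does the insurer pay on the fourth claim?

$12,295.50

Bill 1, $197: all of it applies to the deductible. Member pays $197; OOP now $197. Insurer: $197 − $197 = $0.
Bill 2, $9,201: deductible takes $416, $8,785 remains; member's 15% is $1,317.75. Cost to member: $1,733.75. OOP to date $1,930.75. Plan pays $9,201 − $1,733.75 = $7,467.25.
Bill 3, $2,745: deductible met; 15% of $2,745 = $411.75. Cost to member: $411.75. OOP to date $2,342.50. Insurer: $2,745 − $411.75 = $2,333.25.
Bill 4, $13,228: deductible met; 15% of $13,228 = $1,984.20. That would push OOP to $4,326.70, over the $3,275 cap, so member pays $3,275 − $2,342.50 = $932.50. Insurer: $13,228 − $932.50 = $12,295.50.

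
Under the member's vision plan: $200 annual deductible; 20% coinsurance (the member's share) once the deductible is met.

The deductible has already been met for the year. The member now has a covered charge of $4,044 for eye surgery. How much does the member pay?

$808.80

The deductible is already satisfied, so the full bill goes to coinsurance.
20% of $4,044 = $808.80 falls to the member.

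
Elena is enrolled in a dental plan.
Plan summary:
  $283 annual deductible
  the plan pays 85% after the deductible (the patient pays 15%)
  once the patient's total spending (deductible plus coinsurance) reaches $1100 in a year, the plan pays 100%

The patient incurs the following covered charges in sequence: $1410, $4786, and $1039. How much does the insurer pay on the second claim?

$4138.05

Claim 1 — $1410: $283 finishes the deductible; $1127 goes to coinsurance; coinsurance $1127 × 15% = $169.05. Patient owes $452.05 (running OOP $452.05). Insurer: $1410 − $452.05 = $957.95.
Claim 2 — $4786: 15% coinsurance on $4786 = $717.90. That would push OOP to $1169.95, over the $1100 cap, so patient pays $1100 − $452.05 = $647.95. Insurer: $4786 − $647.95 = $4138.05.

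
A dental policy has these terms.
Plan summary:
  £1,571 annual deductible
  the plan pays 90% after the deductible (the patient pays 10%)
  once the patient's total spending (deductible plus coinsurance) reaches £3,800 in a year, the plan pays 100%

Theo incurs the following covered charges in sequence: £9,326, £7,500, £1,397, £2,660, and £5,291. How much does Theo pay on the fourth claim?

£266

#1 (£9,326): £1,571 finishes the deductible; £7,755 goes to coinsurance; patient's 10% is £775.50. Cost to patient: £2,346.50. OOP to date £2,346.50.
#2 (£7,500): deductible already satisfied, so patient's share is 10% × £7,500 = £750. Cost to patient: £750. OOP to date £3,096.50.
#3 (£1,397): 10% coinsurance on £1,397 = £139.70. Cost to patient: £139.70. OOP to date £3,236.20.
#4 (£2,660): 10% coinsurance on £2,660 = £266. Cost to patient: £266. OOP to date £3,502.20.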